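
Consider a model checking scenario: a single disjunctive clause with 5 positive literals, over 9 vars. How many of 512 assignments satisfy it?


Step 1: Total=2^9=512
Step 2: Unsat when all 5 false: 2^4=16
Step 3: Sat=512-16=496

496


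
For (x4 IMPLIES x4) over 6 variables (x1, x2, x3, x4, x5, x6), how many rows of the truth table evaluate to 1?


Formula: (x4 IMPLIES x4) over 6 vars (64 rows)
Evaluate each row (x1, x2, x3, x4, x5, x6 as bits, MSB first):
  row 0 [000000]: (0 IMPLIES 0) -> 1
  row 1 [000001]: (0 IMPLIES 0) -> 1
  row 2 [000010]: (0 IMPLIES 0) -> 1
  row 3 [000011]: (0 IMPLIES 0) -> 1
  row 4 [000100]: (1 IMPLIES 1) -> 1
  (every remaining row is evaluated the same way; all 64 results are listed next)
Full result column, 8 rows per line (x1,x2,x3 fixed per line; x4,x5,x6 runs 000..111 left to right):
  rows 0-7 [x1,x2,x3=000]: 11111111  (ones: 8)
  rows 8-15 [x1,x2,x3=001]: 11111111  (ones: 8)
  rows 16-23 [x1,x2,x3=010]: 11111111  (ones: 8)
  rows 24-31 [x1,x2,x3=011]: 11111111  (ones: 8)
  rows 32-39 [x1,x2,x3=100]: 11111111  (ones: 8)
  rows 40-47 [x1,x2,x3=101]: 11111111  (ones: 8)
  rows 48-55 [x1,x2,x3=110]: 11111111  (ones: 8)
  rows 56-63 [x1,x2,x3=111]: 11111111  (ones: 8)
Count of 1-rows = 8+8+8+8+8+8+8+8 = 64

64


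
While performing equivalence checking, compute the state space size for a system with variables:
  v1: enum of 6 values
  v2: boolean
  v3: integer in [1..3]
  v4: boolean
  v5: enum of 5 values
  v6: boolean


State space = product of domain sizes of all variables.
Domain sizes:
  v1 (enum of 6 values): 6
  v2 (boolean): 2
  v3 (integer in [1..3]): 3
  v4 (boolean): 2
  v5 (enum of 5 values): 5
  v6 (boolean): 2
Product = 6 * 2 * 3 * 2 * 5 * 2 = 720

720


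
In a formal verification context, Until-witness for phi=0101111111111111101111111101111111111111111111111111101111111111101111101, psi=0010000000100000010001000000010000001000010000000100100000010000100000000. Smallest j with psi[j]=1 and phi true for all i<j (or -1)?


(phi U psi) at 0: need smallest j with psi[j]=1 and phi[i]=1 for all i in [0,j).
Scan from step 0:
  step 0: phi=0 -> phi-prefix broken from here
  step 2: psi=1 but phi already failed -> not a witness
  step 10: psi=1 but phi already failed -> not a witness
  step 17: psi=1 but phi already failed -> not a witness
  step 21: psi=1 but phi already failed -> not a witness
  step 29: psi=1 but phi already failed -> not a witness
  step 36: psi=1 but phi already failed -> not a witness
  step 41: psi=1 but phi already failed -> not a witness
  step 49: psi=1 but phi already failed -> not a witness
  step 52: psi=1 but phi already failed -> not a witness
  step 59: psi=1 but phi already failed -> not a witness
  step 64: psi=1 but phi already failed -> not a witness
  end of trace: no witness -> -1
Witness step = -1

-1


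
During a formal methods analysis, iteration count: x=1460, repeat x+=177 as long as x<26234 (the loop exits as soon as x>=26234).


Step 1: x goes from 1460 toward 26234 by 177; the body runs while x<26234, so iterations = ceil((bound-start)/step)
Step 2: Distance=24774
Step 3: ceil(24774/177)=140

140


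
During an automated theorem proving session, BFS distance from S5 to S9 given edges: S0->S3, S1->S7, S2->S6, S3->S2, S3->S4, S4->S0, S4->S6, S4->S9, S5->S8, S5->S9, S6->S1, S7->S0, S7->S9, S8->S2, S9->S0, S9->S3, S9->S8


BFS layer-by-layer from S5:
  dist 0: {S5}
  dist 1: {S8, S9}
  -> S9 reached at distance 1
Shortest path length = 1

1


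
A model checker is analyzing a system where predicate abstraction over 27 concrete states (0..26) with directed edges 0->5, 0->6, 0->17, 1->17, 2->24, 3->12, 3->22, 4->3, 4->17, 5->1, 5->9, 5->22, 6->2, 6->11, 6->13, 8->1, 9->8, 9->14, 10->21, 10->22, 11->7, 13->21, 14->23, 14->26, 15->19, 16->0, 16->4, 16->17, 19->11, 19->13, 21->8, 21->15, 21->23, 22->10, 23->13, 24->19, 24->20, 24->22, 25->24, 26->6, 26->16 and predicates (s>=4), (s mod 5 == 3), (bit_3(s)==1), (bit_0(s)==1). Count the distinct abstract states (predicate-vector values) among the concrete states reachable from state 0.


BFS from 0:
Concrete reachable: {0, 1, 2, 3, 4, 5, 6, 7, 8, 9, 10, 11, 12, 13, 14, 15, 16, 17, 19, 20, 21, 22, 23, 24, 26}
Abstract via predicates (s>=4), (s mod 5 == 3), (bit_3(s)==1), (bit_0(s)==1):
  (0,0,0,0) <- {0, 2}
  (0,0,0,1) <- {1}
  (0,1,0,1) <- {3}
  (1,0,0,0) <- {4, 6, 16, 20, 22}
  (1,0,0,1) <- {5, 7, 17, 19, 21}
  (1,0,1,0) <- {10, 12, 14, 24, 26}
  (1,0,1,1) <- {9, 11, 15}
  (1,1,0,1) <- {23}
  (1,1,1,0) <- {8}
  (1,1,1,1) <- {13}
Distinct abstract states = 10

10


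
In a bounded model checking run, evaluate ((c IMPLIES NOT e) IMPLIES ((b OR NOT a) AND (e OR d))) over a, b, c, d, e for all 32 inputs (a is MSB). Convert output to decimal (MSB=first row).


Formula: ((c IMPLIES NOT e) IMPLIES ((b OR NOT a) AND (e OR d))) over a, b, c, d, e (32 rows)
Evaluate each row (bits = a,b,c,d,e, MSB first):
  row 0 [00000]: ((0 IMPLIES NOT 0) IMPLIES ((0 OR NOT 0) AND (0 OR 0))) -> 0
  row 1 [00001]: ((0 IMPLIES NOT 1) IMPLIES ((0 OR NOT 0) AND (1 OR 0))) -> 1
  row 2 [00010]: ((0 IMPLIES NOT 0) IMPLIES ((0 OR NOT 0) AND (0 OR 1))) -> 1
  row 3 [00011]: ((0 IMPLIES NOT 1) IMPLIES ((0 OR NOT 0) AND (1 OR 1))) -> 1
  row 4 [00100]: ((1 IMPLIES NOT 0) IMPLIES ((0 OR NOT 0) AND (0 OR 0))) -> 0
  row 5 [00101]: ((1 IMPLIES NOT 1) IMPLIES ((0 OR NOT 0) AND (1 OR 0))) -> 1
  row 6 [00110]: ((1 IMPLIES NOT 0) IMPLIES ((0 OR NOT 0) AND (0 OR 1))) -> 1
  row 7 [00111]: ((1 IMPLIES NOT 1) IMPLIES ((0 OR NOT 0) AND (1 OR 1))) -> 1
  row 8 [01000]: ((0 IMPLIES NOT 0) IMPLIES ((1 OR NOT 0) AND (0 OR 0))) -> 0
  row 9 [01001]: ((0 IMPLIES NOT 1) IMPLIES ((1 OR NOT 0) AND (1 OR 0))) -> 1
  row 10 [01010]: ((0 IMPLIES NOT 0) IMPLIES ((1 OR NOT 0) AND (0 OR 1))) -> 1
  row 11 [01011]: ((0 IMPLIES NOT 1) IMPLIES ((1 OR NOT 0) AND (1 OR 1))) -> 1
  row 12 [01100]: ((1 IMPLIES NOT 0) IMPLIES ((1 OR NOT 0) AND (0 OR 0))) -> 0
  row 13 [01101]: ((1 IMPLIES NOT 1) IMPLIES ((1 OR NOT 0) AND (1 OR 0))) -> 1
  row 14 [01110]: ((1 IMPLIES NOT 0) IMPLIES ((1 OR NOT 0) AND (0 OR 1))) -> 1
  row 15 [01111]: ((1 IMPLIES NOT 1) IMPLIES ((1 OR NOT 0) AND (1 OR 1))) -> 1
  row 16 [10000]: ((0 IMPLIES NOT 0) IMPLIES ((0 OR NOT 1) AND (0 OR 0))) -> 0
  row 17 [10001]: ((0 IMPLIES NOT 1) IMPLIES ((0 OR NOT 1) AND (1 OR 0))) -> 0
  row 18 [10010]: ((0 IMPLIES NOT 0) IMPLIES ((0 OR NOT 1) AND (0 OR 1))) -> 0
  row 19 [10011]: ((0 IMPLIES NOT 1) IMPLIES ((0 OR NOT 1) AND (1 OR 1))) -> 0
  row 20 [10100]: ((1 IMPLIES NOT 0) IMPLIES ((0 OR NOT 1) AND (0 OR 0))) -> 0
  row 21 [10101]: ((1 IMPLIES NOT 1) IMPLIES ((0 OR NOT 1) AND (1 OR 0))) -> 1
  row 22 [10110]: ((1 IMPLIES NOT 0) IMPLIES ((0 OR NOT 1) AND (0 OR 1))) -> 0
  row 23 [10111]: ((1 IMPLIES NOT 1) IMPLIES ((0 OR NOT 1) AND (1 OR 1))) -> 1
  row 24 [11000]: ((0 IMPLIES NOT 0) IMPLIES ((1 OR NOT 1) AND (0 OR 0))) -> 0
  row 25 [11001]: ((0 IMPLIES NOT 1) IMPLIES ((1 OR NOT 1) AND (1 OR 0))) -> 1
  row 26 [11010]: ((0 IMPLIES NOT 0) IMPLIES ((1 OR NOT 1) AND (0 OR 1))) -> 1
  row 27 [11011]: ((0 IMPLIES NOT 1) IMPLIES ((1 OR NOT 1) AND (1 OR 1))) -> 1
  row 28 [11100]: ((1 IMPLIES NOT 0) IMPLIES ((1 OR NOT 1) AND (0 OR 0))) -> 0
  row 29 [11101]: ((1 IMPLIES NOT 1) IMPLIES ((1 OR NOT 1) AND (1 OR 0))) -> 1
  row 30 [11110]: ((1 IMPLIES NOT 0) IMPLIES ((1 OR NOT 1) AND (0 OR 1))) -> 1
  row 31 [11111]: ((1 IMPLIES NOT 1) IMPLIES ((1 OR NOT 1) AND (1 OR 1))) -> 1
Full result column, 4 rows per line (a,b,c fixed per line; d,e runs 00..11 left to right):
  rows 0-3 [a,b,c=000]: 0111  = hex 7
  rows 4-7 [a,b,c=001]: 0111  = hex 7
  rows 8-11 [a,b,c=010]: 0111  = hex 7
  rows 12-15 [a,b,c=011]: 0111  = hex 7
  rows 16-19 [a,b,c=100]: 0000  = hex 0
  rows 20-23 [a,b,c=101]: 0101  = hex 5
  rows 24-27 [a,b,c=110]: 0111  = hex 7
  rows 28-31 [a,b,c=111]: 0111  = hex 7
Output column (row 0 .. row 31) = 01110111011101110000010101110111
Output column grouped in 4s = 0111 0111 0111 0111 0000 0101 0111 0111 = 0x77770577
Convert to decimal digit by digit (value = value*16 + digit):
  7 -> 7
  7*16 + 7 = 119
  119*16 + 7 = 1911
  1911*16 + 7 = 30583
  30583*16 + 0 = 489328
  489328*16 + 5 = 7829253
  7829253*16 + 7 = 125268055
  125268055*16 + 7 = 2004288887
Decimal = 2004288887

2004288887


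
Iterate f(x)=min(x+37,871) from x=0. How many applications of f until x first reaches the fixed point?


Step 1: x=0, cap=871, increment=37
Step 2: x grows by 37 each step until capped at 871; fixed point is x=871
Step 3: iterations = ceil(871/37) = 24

24


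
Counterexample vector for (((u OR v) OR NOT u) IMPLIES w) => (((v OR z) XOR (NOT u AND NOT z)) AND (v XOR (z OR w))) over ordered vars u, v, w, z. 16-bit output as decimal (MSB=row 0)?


F1 = (((u OR v) OR NOT u) IMPLIES w)
F2 = (((v OR z) XOR (NOT u AND NOT z)) AND (v XOR (z OR w)))
Counterexample to F1=>F2 is where F1=1 and F2=0.
Evaluate each row (bits = u,v,w,z, MSB first):
  row 0 [0000]: F1=0 F2=0 -> F1&~F2 -> 0
  row 1 [0001]: F1=0 F2=1 -> F1&~F2 -> 0
  row 2 [0010]: F1=1 F2=1 -> F1&~F2 -> 0
  row 3 [0011]: F1=1 F2=1 -> F1&~F2 -> 0
  row 4 [0100]: F1=0 F2=0 -> F1&~F2 -> 0
  row 5 [0101]: F1=0 F2=0 -> F1&~F2 -> 0
  row 6 [0110]: F1=1 F2=0 -> F1&~F2 -> 1
  row 7 [0111]: F1=1 F2=0 -> F1&~F2 -> 1
  row 8 [1000]: F1=0 F2=0 -> F1&~F2 -> 0
  row 9 [1001]: F1=0 F2=1 -> F1&~F2 -> 0
  row 10 [1010]: F1=1 F2=0 -> F1&~F2 -> 1
  row 11 [1011]: F1=1 F2=1 -> F1&~F2 -> 0
  row 12 [1100]: F1=0 F2=1 -> F1&~F2 -> 0
  row 13 [1101]: F1=0 F2=0 -> F1&~F2 -> 0
  row 14 [1110]: F1=1 F2=0 -> F1&~F2 -> 1
  row 15 [1111]: F1=1 F2=0 -> F1&~F2 -> 1
Full result column, 4 rows per line (u,v fixed per line; w,z runs 00..11 left to right):
  rows 0-3 [u,v=00]: 0000  = hex 0
  rows 4-7 [u,v=01]: 0011  = hex 3
  rows 8-11 [u,v=10]: 0010  = hex 2
  rows 12-15 [u,v=11]: 0011  = hex 3
Counterexample vector (row 0 .. row 15) = 0000001100100011
Output column grouped in 4s = 0000 0011 0010 0011 = 0x0323
Convert to decimal digit by digit (value = value*16 + digit):
  0 -> 0
  0*16 + 3 = 3
  3*16 + 2 = 50
  50*16 + 3 = 803
Decimal = 803

803


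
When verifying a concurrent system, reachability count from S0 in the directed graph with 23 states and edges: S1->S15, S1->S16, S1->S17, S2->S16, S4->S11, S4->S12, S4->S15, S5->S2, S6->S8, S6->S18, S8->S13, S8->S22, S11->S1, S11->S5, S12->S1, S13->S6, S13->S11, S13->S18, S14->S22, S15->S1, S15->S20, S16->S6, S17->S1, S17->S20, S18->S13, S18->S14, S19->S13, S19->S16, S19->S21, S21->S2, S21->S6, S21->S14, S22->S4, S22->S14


BFS from S0:
  layer 0: {S0}
Reachable set: {S0}
Count = 1

1


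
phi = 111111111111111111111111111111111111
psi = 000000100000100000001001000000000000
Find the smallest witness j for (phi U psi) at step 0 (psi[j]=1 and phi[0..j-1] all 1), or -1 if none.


(phi U psi) at 0: need smallest j with psi[j]=1 and phi[i]=1 for all i in [0,j).
Scan from step 0:
  step 0: phi=1, psi=0 -> continue
  step 1: phi=1, psi=0 -> continue
  step 2: phi=1, psi=0 -> continue
  step 3: phi=1, psi=0 -> continue
  step 6: psi=1 and phi held for [0,6) -> witness found
Witness step = 6

6


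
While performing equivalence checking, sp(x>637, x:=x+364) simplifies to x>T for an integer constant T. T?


Formula: sp(P, x:=E) = exists old_x. (x = E[old_x/x]) AND P[old_x/x] (old_x is the value of x before the assignment; eliminate old_x by solving x = E[old_x/x] for old_x)
Step 1: Precondition P: x>637, i.e. old_x > 637
Step 2: Assignment gives x = old_x + 364, so old_x = x - 364
Step 3: Substitute into P: x - 364 > 637
Step 4: Simplify: x > 637+364 = 1001

1001


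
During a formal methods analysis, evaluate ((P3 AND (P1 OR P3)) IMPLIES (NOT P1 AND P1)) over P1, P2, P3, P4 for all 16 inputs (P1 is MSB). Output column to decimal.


Formula: ((P3 AND (P1 OR P3)) IMPLIES (NOT P1 AND P1)) over P1, P2, P3, P4 (16 rows)
Evaluate each row (bits = P1,P2,P3,P4, MSB first):
  row 0 [0000]: ((0 AND (0 OR 0)) IMPLIES (NOT 0 AND 0)) -> 1
  row 1 [0001]: ((0 AND (0 OR 0)) IMPLIES (NOT 0 AND 0)) -> 1
  row 2 [0010]: ((1 AND (0 OR 1)) IMPLIES (NOT 0 AND 0)) -> 0
  row 3 [0011]: ((1 AND (0 OR 1)) IMPLIES (NOT 0 AND 0)) -> 0
  row 4 [0100]: ((0 AND (0 OR 0)) IMPLIES (NOT 0 AND 0)) -> 1
  row 5 [0101]: ((0 AND (0 OR 0)) IMPLIES (NOT 0 AND 0)) -> 1
  row 6 [0110]: ((1 AND (0 OR 1)) IMPLIES (NOT 0 AND 0)) -> 0
  row 7 [0111]: ((1 AND (0 OR 1)) IMPLIES (NOT 0 AND 0)) -> 0
  row 8 [1000]: ((0 AND (1 OR 0)) IMPLIES (NOT 1 AND 1)) -> 1
  row 9 [1001]: ((0 AND (1 OR 0)) IMPLIES (NOT 1 AND 1)) -> 1
  row 10 [1010]: ((1 AND (1 OR 1)) IMPLIES (NOT 1 AND 1)) -> 0
  row 11 [1011]: ((1 AND (1 OR 1)) IMPLIES (NOT 1 AND 1)) -> 0
  row 12 [1100]: ((0 AND (1 OR 0)) IMPLIES (NOT 1 AND 1)) -> 1
  row 13 [1101]: ((0 AND (1 OR 0)) IMPLIES (NOT 1 AND 1)) -> 1
  row 14 [1110]: ((1 AND (1 OR 1)) IMPLIES (NOT 1 AND 1)) -> 0
  row 15 [1111]: ((1 AND (1 OR 1)) IMPLIES (NOT 1 AND 1)) -> 0
Full result column, 4 rows per line (P1,P2 fixed per line; P3,P4 runs 00..11 left to right):
  rows 0-3 [P1,P2=00]: 1100  = hex C
  rows 4-7 [P1,P2=01]: 1100  = hex C
  rows 8-11 [P1,P2=10]: 1100  = hex C
  rows 12-15 [P1,P2=11]: 1100  = hex C
Output column (row 0 .. row 15) = 1100110011001100
Output column grouped in 4s = 1100 1100 1100 1100 = 0xCCCC
Convert to decimal digit by digit (value = value*16 + digit):
  C -> 12
  12*16 + 12 (C) = 204
  204*16 + 12 (C) = 3276
  3276*16 + 12 (C) = 52428
Decimal = 52428

52428


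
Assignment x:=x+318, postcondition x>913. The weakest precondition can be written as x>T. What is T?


Formula: wp(x:=E, P) = P[E/x] (substitute E for x in postcondition)
Step 1: Postcondition: x>913
Step 2: Substitute x+318 for x: x+318>913
Step 3: Solve for x: x > 913-318 = 595

595


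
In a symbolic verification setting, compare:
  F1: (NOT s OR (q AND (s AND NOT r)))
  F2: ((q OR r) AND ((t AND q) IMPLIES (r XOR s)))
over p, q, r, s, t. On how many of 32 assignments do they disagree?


F1 = (NOT s OR (q AND (s AND NOT r)))
F2 = ((q OR r) AND ((t AND q) IMPLIES (r XOR s)))
Evaluate both on each of 32 rows (bits = p,q,r,s,t):
  row 0 [00000]: F1=1 F2=0 (differ) -> 1
  row 1 [00001]: F1=1 F2=0 (differ) -> 1
  row 2 [00010]: F1=0 F2=0 -> 0
  row 3 [00011]: F1=0 F2=0 -> 0
  row 4 [00100]: F1=1 F2=1 -> 0
  row 5 [00101]: F1=1 F2=1 -> 0
  row 6 [00110]: F1=0 F2=1 (differ) -> 1
  row 7 [00111]: F1=0 F2=1 (differ) -> 1
  row 8 [01000]: F1=1 F2=1 -> 0
  row 9 [01001]: F1=1 F2=0 (differ) -> 1
  row 10 [01010]: F1=1 F2=1 -> 0
  row 11 [01011]: F1=1 F2=1 -> 0
  row 12 [01100]: F1=1 F2=1 -> 0
  row 13 [01101]: F1=1 F2=1 -> 0
  row 14 [01110]: F1=0 F2=1 (differ) -> 1
  row 15 [01111]: F1=0 F2=0 -> 0
  row 16 [10000]: F1=1 F2=0 (differ) -> 1
  row 17 [10001]: F1=1 F2=0 (differ) -> 1
  row 18 [10010]: F1=0 F2=0 -> 0
  row 19 [10011]: F1=0 F2=0 -> 0
  row 20 [10100]: F1=1 F2=1 -> 0
  row 21 [10101]: F1=1 F2=1 -> 0
  row 22 [10110]: F1=0 F2=1 (differ) -> 1
  row 23 [10111]: F1=0 F2=1 (differ) -> 1
  row 24 [11000]: F1=1 F2=1 -> 0
  row 25 [11001]: F1=1 F2=0 (differ) -> 1
  row 26 [11010]: F1=1 F2=1 -> 0
  row 27 [11011]: F1=1 F2=1 -> 0
  row 28 [11100]: F1=1 F2=1 -> 0
  row 29 [11101]: F1=1 F2=1 -> 0
  row 30 [11110]: F1=0 F2=1 (differ) -> 1
  row 31 [11111]: F1=0 F2=0 -> 0
Full result column, 8 rows per line (p,q fixed per line; r,s,t runs 000..111 left to right):
  rows 0-7 [p,q=00]: 11000011  (ones: 4)
  rows 8-15 [p,q=01]: 01000010  (ones: 2)
  rows 16-23 [p,q=10]: 11000011  (ones: 4)
  rows 24-31 [p,q=11]: 01000010  (ones: 2)
Disagreements = 4+2+4+2 = 12

12


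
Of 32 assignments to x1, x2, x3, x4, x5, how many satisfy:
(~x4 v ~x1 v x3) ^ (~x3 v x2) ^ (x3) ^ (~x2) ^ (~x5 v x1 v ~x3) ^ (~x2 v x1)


CNF with 6 clauses over 5 vars (32 assignments).
An assignment satisfies CNF iff every clause has >=1 true literal.
Check each row (bits = x1,x2,x3,x4,x5; clause T/F shown):
  row 0 [00000]: clauses=TTFTTT -> 0
  row 1 [00001]: clauses=TTFTTT -> 0
  row 2 [00010]: clauses=TTFTTT -> 0
  row 3 [00011]: clauses=TTFTTT -> 0
  row 4 [00100]: clauses=TFTTTT -> 0
  row 5 [00101]: clauses=TFTTFT -> 0
  row 6 [00110]: clauses=TFTTTT -> 0
  row 7 [00111]: clauses=TFTTFT -> 0
  row 8 [01000]: clauses=TTFFTF -> 0
  row 9 [01001]: clauses=TTFFTF -> 0
  row 10 [01010]: clauses=TTFFTF -> 0
  row 11 [01011]: clauses=TTFFTF -> 0
  row 12 [01100]: clauses=TTTFTF -> 0
  row 13 [01101]: clauses=TTTFFF -> 0
  row 14 [01110]: clauses=TTTFTF -> 0
  row 15 [01111]: clauses=TTTFFF -> 0
  row 16 [10000]: clauses=TTFTTT -> 0
  row 17 [10001]: clauses=TTFTTT -> 0
  row 18 [10010]: clauses=FTFTTT -> 0
  row 19 [10011]: clauses=FTFTTT -> 0
  row 20 [10100]: clauses=TFTTTT -> 0
  row 21 [10101]: clauses=TFTTTT -> 0
  row 22 [10110]: clauses=TFTTTT -> 0
  row 23 [10111]: clauses=TFTTTT -> 0
  row 24 [11000]: clauses=TTFFTT -> 0
  row 25 [11001]: clauses=TTFFTT -> 0
  row 26 [11010]: clauses=FTFFTT -> 0
  row 27 [11011]: clauses=FTFFTT -> 0
  row 28 [11100]: clauses=TTTFTT -> 0
  row 29 [11101]: clauses=TTTFTT -> 0
  row 30 [11110]: clauses=TTTFTT -> 0
  row 31 [11111]: clauses=TTTFTT -> 0
Full result column, 8 rows per line (x1,x2 fixed per line; x3,x4,x5 runs 000..111 left to right):
  rows 0-7 [x1,x2=00]: 00000000  (ones: 0)
  rows 8-15 [x1,x2=01]: 00000000  (ones: 0)
  rows 16-23 [x1,x2=10]: 00000000  (ones: 0)
  rows 24-31 [x1,x2=11]: 00000000  (ones: 0)
Satisfying assignments = 0+0+0+0 = 0

0


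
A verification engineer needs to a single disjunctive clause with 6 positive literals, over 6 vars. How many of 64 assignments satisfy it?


Step 1: Total=2^6=64
Step 2: Unsat when all 6 false: 2^0=1
Step 3: Sat=64-1=63

63


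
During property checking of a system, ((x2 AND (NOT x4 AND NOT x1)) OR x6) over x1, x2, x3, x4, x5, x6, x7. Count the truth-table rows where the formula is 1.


Formula: ((x2 AND (NOT x4 AND NOT x1)) OR x6) over 7 vars (128 rows)
Evaluate each row (x1, x2, x3, x4, x5, x6, x7 as bits, MSB first):
  row 0 [0000000]: ((0 AND (NOT 0 AND NOT 0)) OR 0) -> 0
  row 1 [0000001]: ((0 AND (NOT 0 AND NOT 0)) OR 0) -> 0
  row 2 [0000010]: ((0 AND (NOT 0 AND NOT 0)) OR 1) -> 1
  row 3 [0000011]: ((0 AND (NOT 0 AND NOT 0)) OR 1) -> 1
  row 4 [0000100]: ((0 AND (NOT 0 AND NOT 0)) OR 0) -> 0
  (every remaining row is evaluated the same way; all 128 results are listed next)
Full result column, 8 rows per line (x1,x2,x3,x4 fixed per line; x5,x6,x7 runs 000..111 left to right):
  rows 0-7 [x1,x2,x3,x4=0000]: 00110011  (ones: 4)
  rows 8-15 [x1,x2,x3,x4=0001]: 00110011  (ones: 4)
  rows 16-23 [x1,x2,x3,x4=0010]: 00110011  (ones: 4)
  rows 24-31 [x1,x2,x3,x4=0011]: 00110011  (ones: 4)
  rows 32-39 [x1,x2,x3,x4=0100]: 11111111  (ones: 8)
  rows 40-47 [x1,x2,x3,x4=0101]: 00110011  (ones: 4)
  rows 48-55 [x1,x2,x3,x4=0110]: 11111111  (ones: 8)
  rows 56-63 [x1,x2,x3,x4=0111]: 00110011  (ones: 4)
  rows 64-71 [x1,x2,x3,x4=1000]: 00110011  (ones: 4)
  rows 72-79 [x1,x2,x3,x4=1001]: 00110011  (ones: 4)
  rows 80-87 [x1,x2,x3,x4=1010]: 00110011  (ones: 4)
  rows 88-95 [x1,x2,x3,x4=1011]: 00110011  (ones: 4)
  rows 96-103 [x1,x2,x3,x4=1100]: 00110011  (ones: 4)
  rows 104-111 [x1,x2,x3,x4=1101]: 00110011  (ones: 4)
  rows 112-119 [x1,x2,x3,x4=1110]: 00110011  (ones: 4)
  rows 120-127 [x1,x2,x3,x4=1111]: 00110011  (ones: 4)
Count of 1-rows = 4+4+4+4+8+4+8+4+4+4+4+4+4+4+4+4 = 72

72


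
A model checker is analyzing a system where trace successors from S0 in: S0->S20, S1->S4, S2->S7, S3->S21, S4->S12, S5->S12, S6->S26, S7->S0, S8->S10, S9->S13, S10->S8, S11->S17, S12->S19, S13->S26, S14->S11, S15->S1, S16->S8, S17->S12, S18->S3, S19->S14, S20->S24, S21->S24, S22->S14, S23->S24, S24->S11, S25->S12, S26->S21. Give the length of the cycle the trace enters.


Trace from S0 until a state repeats:
  S0 -> S20 -> S24 -> S11 -> S17 -> S12 -> S19 -> S14 -> S11
S11 first seen at step 3, revisited at step 8.
Cycle length = 8 - 3 = 5

5


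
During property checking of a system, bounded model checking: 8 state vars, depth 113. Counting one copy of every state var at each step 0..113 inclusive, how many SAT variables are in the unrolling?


BMC unrolls to depth k, creating one copy of each state var for steps 0..k.
Step count = 113 + 1 = 114 (steps 0 through 113)
Vars per step = 8
Total = 8 * 114 = 912

912


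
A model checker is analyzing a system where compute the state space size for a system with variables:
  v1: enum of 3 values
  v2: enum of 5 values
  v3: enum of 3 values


State space = product of domain sizes of all variables.
Domain sizes:
  v1 (enum of 3 values): 3
  v2 (enum of 5 values): 5
  v3 (enum of 3 values): 3
Product = 3 * 5 * 3 = 45

45


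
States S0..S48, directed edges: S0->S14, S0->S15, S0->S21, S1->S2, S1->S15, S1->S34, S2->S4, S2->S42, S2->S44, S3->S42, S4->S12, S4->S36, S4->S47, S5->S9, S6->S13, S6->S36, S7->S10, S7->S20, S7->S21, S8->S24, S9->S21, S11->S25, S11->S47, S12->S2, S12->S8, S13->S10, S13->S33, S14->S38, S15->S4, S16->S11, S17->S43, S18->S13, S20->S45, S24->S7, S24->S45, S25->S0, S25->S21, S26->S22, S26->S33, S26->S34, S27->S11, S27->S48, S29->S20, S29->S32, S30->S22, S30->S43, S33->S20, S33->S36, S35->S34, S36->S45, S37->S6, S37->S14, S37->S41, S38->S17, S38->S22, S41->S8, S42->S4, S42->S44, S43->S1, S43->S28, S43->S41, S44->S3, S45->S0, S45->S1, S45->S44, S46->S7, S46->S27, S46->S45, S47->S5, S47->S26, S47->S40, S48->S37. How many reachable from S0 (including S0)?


BFS from S0:
  layer 0: {S0}
  layer 1: {S14, S15, S21}
  layer 2: {S4, S38}
  layer 3: {S12, S17, S22, S36, S47}
  layer 4: {S2, S5, S8, S26, S40, S43, S45}
  layer 5: {S1, S9, S24, S28, S33, S34, S41, S42, S44}
  layer 6: {S3, S7, S20}
  layer 7: {S10}
Reachable set: {S0, S1, S2, S3, S4, S5, S7, S8, S9, S10, S12, S14, S15, S17, S20, S21, S22, S24, S26, S28, S33, S34, S36, S38, S40, S41, S42, S43, S44, S45, S47}
Count = 31

31


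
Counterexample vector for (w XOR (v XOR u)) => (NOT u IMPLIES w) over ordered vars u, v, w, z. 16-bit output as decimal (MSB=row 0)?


F1 = (w XOR (v XOR u))
F2 = (NOT u IMPLIES w)
Counterexample to F1=>F2 is where F1=1 and F2=0.
Evaluate each row (bits = u,v,w,z, MSB first):
  row 0 [0000]: F1=0 F2=0 -> F1&~F2 -> 0
  row 1 [0001]: F1=0 F2=0 -> F1&~F2 -> 0
  row 2 [0010]: F1=1 F2=1 -> F1&~F2 -> 0
  row 3 [0011]: F1=1 F2=1 -> F1&~F2 -> 0
  row 4 [0100]: F1=1 F2=0 -> F1&~F2 -> 1
  row 5 [0101]: F1=1 F2=0 -> F1&~F2 -> 1
  row 6 [0110]: F1=0 F2=1 -> F1&~F2 -> 0
  row 7 [0111]: F1=0 F2=1 -> F1&~F2 -> 0
  row 8 [1000]: F1=1 F2=1 -> F1&~F2 -> 0
  row 9 [1001]: F1=1 F2=1 -> F1&~F2 -> 0
  row 10 [1010]: F1=0 F2=1 -> F1&~F2 -> 0
  row 11 [1011]: F1=0 F2=1 -> F1&~F2 -> 0
  row 12 [1100]: F1=0 F2=1 -> F1&~F2 -> 0
  row 13 [1101]: F1=0 F2=1 -> F1&~F2 -> 0
  row 14 [1110]: F1=1 F2=1 -> F1&~F2 -> 0
  row 15 [1111]: F1=1 F2=1 -> F1&~F2 -> 0
Full result column, 4 rows per line (u,v fixed per line; w,z runs 00..11 left to right):
  rows 0-3 [u,v=00]: 0000  = hex 0
  rows 4-7 [u,v=01]: 1100  = hex C
  rows 8-11 [u,v=10]: 0000  = hex 0
  rows 12-15 [u,v=11]: 0000  = hex 0
Counterexample vector (row 0 .. row 15) = 0000110000000000
Output column grouped in 4s = 0000 1100 0000 0000 = 0x0C00
Convert to decimal digit by digit (value = value*16 + digit):
  0 -> 0
  0*16 + 12 (C) = 12
  12*16 + 0 = 192
  192*16 + 0 = 3072
Decimal = 3072

3072


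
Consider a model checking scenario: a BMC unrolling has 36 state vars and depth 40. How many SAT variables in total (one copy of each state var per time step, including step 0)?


BMC unrolls to depth k, creating one copy of each state var for steps 0..k.
Step count = 40 + 1 = 41 (steps 0 through 40)
Vars per step = 36
Total = 36 * 41 = 1476

1476


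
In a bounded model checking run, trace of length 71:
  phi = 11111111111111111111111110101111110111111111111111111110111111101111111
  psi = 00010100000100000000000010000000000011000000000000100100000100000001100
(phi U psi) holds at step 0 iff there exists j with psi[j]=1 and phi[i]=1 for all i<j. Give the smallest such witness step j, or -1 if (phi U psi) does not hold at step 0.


(phi U psi) at 0: need smallest j with psi[j]=1 and phi[i]=1 for all i in [0,j).
Scan from step 0:
  step 0: phi=1, psi=0 -> continue
  step 1: phi=1, psi=0 -> continue
  step 2: phi=1, psi=0 -> continue
  step 3: psi=1 and phi held for [0,3) -> witness found
Witness step = 3

3


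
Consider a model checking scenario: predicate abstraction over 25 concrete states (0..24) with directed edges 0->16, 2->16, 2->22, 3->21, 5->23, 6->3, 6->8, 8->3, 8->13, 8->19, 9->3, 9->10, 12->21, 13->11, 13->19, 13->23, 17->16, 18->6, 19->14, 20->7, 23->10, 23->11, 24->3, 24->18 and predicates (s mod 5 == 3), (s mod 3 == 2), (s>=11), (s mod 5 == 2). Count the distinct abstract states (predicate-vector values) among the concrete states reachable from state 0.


BFS from 0:
Concrete reachable: {0, 16}
Abstract via predicates (s mod 5 == 3), (s mod 3 == 2), (s>=11), (s mod 5 == 2):
  (0,0,0,0) <- {0}
  (0,0,1,0) <- {16}
Distinct abstract states = 2

2


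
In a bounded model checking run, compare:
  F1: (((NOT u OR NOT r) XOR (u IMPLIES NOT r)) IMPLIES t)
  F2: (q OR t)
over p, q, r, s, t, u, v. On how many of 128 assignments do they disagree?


F1 = (((NOT u OR NOT r) XOR (u IMPLIES NOT r)) IMPLIES t)
F2 = (q OR t)
Evaluate both on each of 128 rows (bits = p,q,r,s,t,u,v):
  row 0 [0000000]: F1=1 F2=0 (differ) -> 1
  row 1 [0000001]: F1=1 F2=0 (differ) -> 1
  row 2 [0000010]: F1=1 F2=0 (differ) -> 1
  row 3 [0000011]: F1=1 F2=0 (differ) -> 1
  row 4 [0000100]: F1=1 F2=1 -> 0
  (every remaining row is evaluated the same way; all 128 results are listed next)
Full result column, 8 rows per line (p,q,r,s fixed per line; t,u,v runs 000..111 left to right):
  rows 0-7 [p,q,r,s=0000]: 11110000  (ones: 4)
  rows 8-15 [p,q,r,s=0001]: 11110000  (ones: 4)
  rows 16-23 [p,q,r,s=0010]: 11110000  (ones: 4)
  rows 24-31 [p,q,r,s=0011]: 11110000  (ones: 4)
  rows 32-39 [p,q,r,s=0100]: 00000000  (ones: 0)
  rows 40-47 [p,q,r,s=0101]: 00000000  (ones: 0)
  rows 48-55 [p,q,r,s=0110]: 00000000  (ones: 0)
  rows 56-63 [p,q,r,s=0111]: 00000000  (ones: 0)
  rows 64-71 [p,q,r,s=1000]: 11110000  (ones: 4)
  rows 72-79 [p,q,r,s=1001]: 11110000  (ones: 4)
  rows 80-87 [p,q,r,s=1010]: 11110000  (ones: 4)
  rows 88-95 [p,q,r,s=1011]: 11110000  (ones: 4)
  rows 96-103 [p,q,r,s=1100]: 00000000  (ones: 0)
  rows 104-111 [p,q,r,s=1101]: 00000000  (ones: 0)
  rows 112-119 [p,q,r,s=1110]: 00000000  (ones: 0)
  rows 120-127 [p,q,r,s=1111]: 00000000  (ones: 0)
Disagreements = 4+4+4+4+0+0+0+0+4+4+4+4+0+0+0+0 = 32

32


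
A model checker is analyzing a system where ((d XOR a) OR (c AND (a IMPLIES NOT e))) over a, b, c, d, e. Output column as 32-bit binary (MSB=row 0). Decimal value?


Formula: ((d XOR a) OR (c AND (a IMPLIES NOT e))) over a, b, c, d, e (32 rows)
Evaluate each row (bits = a,b,c,d,e, MSB first):
  row 0 [00000]: ((0 XOR 0) OR (0 AND (0 IMPLIES NOT 0))) -> 0
  row 1 [00001]: ((0 XOR 0) OR (0 AND (0 IMPLIES NOT 1))) -> 0
  row 2 [00010]: ((1 XOR 0) OR (0 AND (0 IMPLIES NOT 0))) -> 1
  row 3 [00011]: ((1 XOR 0) OR (0 AND (0 IMPLIES NOT 1))) -> 1
  row 4 [00100]: ((0 XOR 0) OR (1 AND (0 IMPLIES NOT 0))) -> 1
  row 5 [00101]: ((0 XOR 0) OR (1 AND (0 IMPLIES NOT 1))) -> 1
  row 6 [00110]: ((1 XOR 0) OR (1 AND (0 IMPLIES NOT 0))) -> 1
  row 7 [00111]: ((1 XOR 0) OR (1 AND (0 IMPLIES NOT 1))) -> 1
  row 8 [01000]: ((0 XOR 0) OR (0 AND (0 IMPLIES NOT 0))) -> 0
  row 9 [01001]: ((0 XOR 0) OR (0 AND (0 IMPLIES NOT 1))) -> 0
  row 10 [01010]: ((1 XOR 0) OR (0 AND (0 IMPLIES NOT 0))) -> 1
  row 11 [01011]: ((1 XOR 0) OR (0 AND (0 IMPLIES NOT 1))) -> 1
  row 12 [01100]: ((0 XOR 0) OR (1 AND (0 IMPLIES NOT 0))) -> 1
  row 13 [01101]: ((0 XOR 0) OR (1 AND (0 IMPLIES NOT 1))) -> 1
  row 14 [01110]: ((1 XOR 0) OR (1 AND (0 IMPLIES NOT 0))) -> 1
  row 15 [01111]: ((1 XOR 0) OR (1 AND (0 IMPLIES NOT 1))) -> 1
  row 16 [10000]: ((0 XOR 1) OR (0 AND (1 IMPLIES NOT 0))) -> 1
  row 17 [10001]: ((0 XOR 1) OR (0 AND (1 IMPLIES NOT 1))) -> 1
  row 18 [10010]: ((1 XOR 1) OR (0 AND (1 IMPLIES NOT 0))) -> 0
  row 19 [10011]: ((1 XOR 1) OR (0 AND (1 IMPLIES NOT 1))) -> 0
  row 20 [10100]: ((0 XOR 1) OR (1 AND (1 IMPLIES NOT 0))) -> 1
  row 21 [10101]: ((0 XOR 1) OR (1 AND (1 IMPLIES NOT 1))) -> 1
  row 22 [10110]: ((1 XOR 1) OR (1 AND (1 IMPLIES NOT 0))) -> 1
  row 23 [10111]: ((1 XOR 1) OR (1 AND (1 IMPLIES NOT 1))) -> 0
  row 24 [11000]: ((0 XOR 1) OR (0 AND (1 IMPLIES NOT 0))) -> 1
  row 25 [11001]: ((0 XOR 1) OR (0 AND (1 IMPLIES NOT 1))) -> 1
  row 26 [11010]: ((1 XOR 1) OR (0 AND (1 IMPLIES NOT 0))) -> 0
  row 27 [11011]: ((1 XOR 1) OR (0 AND (1 IMPLIES NOT 1))) -> 0
  row 28 [11100]: ((0 XOR 1) OR (1 AND (1 IMPLIES NOT 0))) -> 1
  row 29 [11101]: ((0 XOR 1) OR (1 AND (1 IMPLIES NOT 1))) -> 1
  row 30 [11110]: ((1 XOR 1) OR (1 AND (1 IMPLIES NOT 0))) -> 1
  row 31 [11111]: ((1 XOR 1) OR (1 AND (1 IMPLIES NOT 1))) -> 0
Full result column, 4 rows per line (a,b,c fixed per line; d,e runs 00..11 left to right):
  rows 0-3 [a,b,c=000]: 0011  = hex 3
  rows 4-7 [a,b,c=001]: 1111  = hex F
  rows 8-11 [a,b,c=010]: 0011  = hex 3
  rows 12-15 [a,b,c=011]: 1111  = hex F
  rows 16-19 [a,b,c=100]: 1100  = hex C
  rows 20-23 [a,b,c=101]: 1110  = hex E
  rows 24-27 [a,b,c=110]: 1100  = hex C
  rows 28-31 [a,b,c=111]: 1110  = hex E
Output column (row 0 .. row 31) = 00111111001111111100111011001110
Output column grouped in 4s = 0011 1111 0011 1111 1100 1110 1100 1110 = 0x3F3FCECE
Convert to decimal digit by digit (value = value*16 + digit):
  3 -> 3
  3*16 + 15 (F) = 63
  63*16 + 3 = 1011
  1011*16 + 15 (F) = 16191
  16191*16 + 12 (C) = 259068
  259068*16 + 14 (E) = 4145102
  4145102*16 + 12 (C) = 66321644
  66321644*16 + 14 (E) = 1061146318
Decimal = 1061146318

1061146318


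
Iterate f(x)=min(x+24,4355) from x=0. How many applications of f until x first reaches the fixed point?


Step 1: x=0, cap=4355, increment=24
Step 2: x grows by 24 each step until capped at 4355; fixed point is x=4355
Step 3: iterations = ceil(4355/24) = 182

182


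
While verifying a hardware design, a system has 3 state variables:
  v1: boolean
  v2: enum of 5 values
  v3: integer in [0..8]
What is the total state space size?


State space = product of domain sizes of all variables.
Domain sizes:
  v1 (boolean): 2
  v2 (enum of 5 values): 5
  v3 (integer in [0..8]): 9
Product = 2 * 5 * 9 = 90

90


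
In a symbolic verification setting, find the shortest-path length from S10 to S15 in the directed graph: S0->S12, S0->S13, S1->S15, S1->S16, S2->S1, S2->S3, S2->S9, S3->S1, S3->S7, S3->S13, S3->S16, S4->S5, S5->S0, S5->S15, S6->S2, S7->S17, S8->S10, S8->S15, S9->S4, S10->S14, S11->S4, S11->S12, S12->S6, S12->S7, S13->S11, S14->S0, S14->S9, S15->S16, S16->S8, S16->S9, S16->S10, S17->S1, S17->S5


BFS layer-by-layer from S10:
  dist 0: {S10}
  dist 1: {S14}
  dist 2: {S0, S9}
  dist 3: {S4, S12, S13}
  dist 4: {S5, S6, S7, S11}
  dist 5: {S2, S15, S17}
  -> S15 reached at distance 5
Shortest path length = 5

5


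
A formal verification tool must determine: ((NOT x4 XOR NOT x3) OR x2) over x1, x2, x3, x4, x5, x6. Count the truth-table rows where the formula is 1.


Formula: ((NOT x4 XOR NOT x3) OR x2) over 6 vars (64 rows)
Evaluate each row (x1, x2, x3, x4, x5, x6 as bits, MSB first):
  row 0 [000000]: ((NOT 0 XOR NOT 0) OR 0) -> 0
  row 1 [000001]: ((NOT 0 XOR NOT 0) OR 0) -> 0
  row 2 [000010]: ((NOT 0 XOR NOT 0) OR 0) -> 0
  row 3 [000011]: ((NOT 0 XOR NOT 0) OR 0) -> 0
  row 4 [000100]: ((NOT 1 XOR NOT 0) OR 0) -> 1
  (every remaining row is evaluated the same way; all 64 results are listed next)
Full result column, 8 rows per line (x1,x2,x3 fixed per line; x4,x5,x6 runs 000..111 left to right):
  rows 0-7 [x1,x2,x3=000]: 00001111  (ones: 4)
  rows 8-15 [x1,x2,x3=001]: 11110000  (ones: 4)
  rows 16-23 [x1,x2,x3=010]: 11111111  (ones: 8)
  rows 24-31 [x1,x2,x3=011]: 11111111  (ones: 8)
  rows 32-39 [x1,x2,x3=100]: 00001111  (ones: 4)
  rows 40-47 [x1,x2,x3=101]: 11110000  (ones: 4)
  rows 48-55 [x1,x2,x3=110]: 11111111  (ones: 8)
  rows 56-63 [x1,x2,x3=111]: 11111111  (ones: 8)
Count of 1-rows = 4+4+8+8+4+4+8+8 = 48

48


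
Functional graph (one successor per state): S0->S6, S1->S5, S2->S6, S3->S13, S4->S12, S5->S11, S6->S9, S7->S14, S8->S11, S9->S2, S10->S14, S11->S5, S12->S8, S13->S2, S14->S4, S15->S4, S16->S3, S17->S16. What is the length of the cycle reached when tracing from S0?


Trace from S0 until a state repeats:
  S0 -> S6 -> S9 -> S2 -> S6
S6 first seen at step 1, revisited at step 4.
Cycle length = 4 - 1 = 3

3


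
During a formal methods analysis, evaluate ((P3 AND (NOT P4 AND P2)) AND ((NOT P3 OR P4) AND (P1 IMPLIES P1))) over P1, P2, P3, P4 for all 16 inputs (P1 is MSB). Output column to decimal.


Formula: ((P3 AND (NOT P4 AND P2)) AND ((NOT P3 OR P4) AND (P1 IMPLIES P1))) over P1, P2, P3, P4 (16 rows)
Evaluate each row (bits = P1,P2,P3,P4, MSB first):
  row 0 [0000]: ((0 AND (NOT 0 AND 0)) AND ((NOT 0 OR 0) AND (0 IMPLIES 0))) -> 0
  row 1 [0001]: ((0 AND (NOT 1 AND 0)) AND ((NOT 0 OR 1) AND (0 IMPLIES 0))) -> 0
  row 2 [0010]: ((1 AND (NOT 0 AND 0)) AND ((NOT 1 OR 0) AND (0 IMPLIES 0))) -> 0
  row 3 [0011]: ((1 AND (NOT 1 AND 0)) AND ((NOT 1 OR 1) AND (0 IMPLIES 0))) -> 0
  row 4 [0100]: ((0 AND (NOT 0 AND 1)) AND ((NOT 0 OR 0) AND (0 IMPLIES 0))) -> 0
  row 5 [0101]: ((0 AND (NOT 1 AND 1)) AND ((NOT 0 OR 1) AND (0 IMPLIES 0))) -> 0
  row 6 [0110]: ((1 AND (NOT 0 AND 1)) AND ((NOT 1 OR 0) AND (0 IMPLIES 0))) -> 0
  row 7 [0111]: ((1 AND (NOT 1 AND 1)) AND ((NOT 1 OR 1) AND (0 IMPLIES 0))) -> 0
  row 8 [1000]: ((0 AND (NOT 0 AND 0)) AND ((NOT 0 OR 0) AND (1 IMPLIES 1))) -> 0
  row 9 [1001]: ((0 AND (NOT 1 AND 0)) AND ((NOT 0 OR 1) AND (1 IMPLIES 1))) -> 0
  row 10 [1010]: ((1 AND (NOT 0 AND 0)) AND ((NOT 1 OR 0) AND (1 IMPLIES 1))) -> 0
  row 11 [1011]: ((1 AND (NOT 1 AND 0)) AND ((NOT 1 OR 1) AND (1 IMPLIES 1))) -> 0
  row 12 [1100]: ((0 AND (NOT 0 AND 1)) AND ((NOT 0 OR 0) AND (1 IMPLIES 1))) -> 0
  row 13 [1101]: ((0 AND (NOT 1 AND 1)) AND ((NOT 0 OR 1) AND (1 IMPLIES 1))) -> 0
  row 14 [1110]: ((1 AND (NOT 0 AND 1)) AND ((NOT 1 OR 0) AND (1 IMPLIES 1))) -> 0
  row 15 [1111]: ((1 AND (NOT 1 AND 1)) AND ((NOT 1 OR 1) AND (1 IMPLIES 1))) -> 0
Full result column, 4 rows per line (P1,P2 fixed per line; P3,P4 runs 00..11 left to right):
  rows 0-3 [P1,P2=00]: 0000  = hex 0
  rows 4-7 [P1,P2=01]: 0000  = hex 0
  rows 8-11 [P1,P2=10]: 0000  = hex 0
  rows 12-15 [P1,P2=11]: 0000  = hex 0
Output column (row 0 .. row 15) = 0000000000000000
Output column grouped in 4s = 0000 0000 0000 0000 = 0x0000
Convert to decimal digit by digit (value = value*16 + digit):
  0 -> 0
  0*16 + 0 = 0
  0*16 + 0 = 0
  0*16 + 0 = 0
Decimal = 0

0


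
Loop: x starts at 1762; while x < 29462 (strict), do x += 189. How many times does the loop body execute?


Step 1: x goes from 1762 toward 29462 by 189; the body runs while x<29462, so iterations = ceil((bound-start)/step)
Step 2: Distance=27700
Step 3: ceil(27700/189)=147

147


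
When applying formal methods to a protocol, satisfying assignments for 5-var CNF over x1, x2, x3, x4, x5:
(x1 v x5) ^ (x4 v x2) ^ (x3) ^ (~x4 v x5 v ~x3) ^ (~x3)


CNF with 5 clauses over 5 vars (32 assignments).
An assignment satisfies CNF iff every clause has >=1 true literal.
Check each row (bits = x1,x2,x3,x4,x5; clause T/F shown):
  row 0 [00000]: clauses=FFFTT -> 0
  row 1 [00001]: clauses=TFFTT -> 0
  row 2 [00010]: clauses=FTFTT -> 0
  row 3 [00011]: clauses=TTFTT -> 0
  row 4 [00100]: clauses=FFTTF -> 0
  row 5 [00101]: clauses=TFTTF -> 0
  row 6 [00110]: clauses=FTTFF -> 0
  row 7 [00111]: clauses=TTTTF -> 0
  row 8 [01000]: clauses=FTFTT -> 0
  row 9 [01001]: clauses=TTFTT -> 0
  row 10 [01010]: clauses=FTFTT -> 0
  row 11 [01011]: clauses=TTFTT -> 0
  row 12 [01100]: clauses=FTTTF -> 0
  row 13 [01101]: clauses=TTTTF -> 0
  row 14 [01110]: clauses=FTTFF -> 0
  row 15 [01111]: clauses=TTTTF -> 0
  row 16 [10000]: clauses=TFFTT -> 0
  row 17 [10001]: clauses=TFFTT -> 0
  row 18 [10010]: clauses=TTFTT -> 0
  row 19 [10011]: clauses=TTFTT -> 0
  row 20 [10100]: clauses=TFTTF -> 0
  row 21 [10101]: clauses=TFTTF -> 0
  row 22 [10110]: clauses=TTTFF -> 0
  row 23 [10111]: clauses=TTTTF -> 0
  row 24 [11000]: clauses=TTFTT -> 0
  row 25 [11001]: clauses=TTFTT -> 0
  row 26 [11010]: clauses=TTFTT -> 0
  row 27 [11011]: clauses=TTFTT -> 0
  row 28 [11100]: clauses=TTTTF -> 0
  row 29 [11101]: clauses=TTTTF -> 0
  row 30 [11110]: clauses=TTTFF -> 0
  row 31 [11111]: clauses=TTTTF -> 0
Full result column, 8 rows per line (x1,x2 fixed per line; x3,x4,x5 runs 000..111 left to right):
  rows 0-7 [x1,x2=00]: 00000000  (ones: 0)
  rows 8-15 [x1,x2=01]: 00000000  (ones: 0)
  rows 16-23 [x1,x2=10]: 00000000  (ones: 0)
  rows 24-31 [x1,x2=11]: 00000000  (ones: 0)
Satisfying assignments = 0+0+0+0 = 0

0


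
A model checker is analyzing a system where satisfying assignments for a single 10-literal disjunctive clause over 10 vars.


Step 1: Total=2^10=1024
Step 2: Unsat when all 10 false: 2^0=1
Step 3: Sat=1024-1=1023

1023


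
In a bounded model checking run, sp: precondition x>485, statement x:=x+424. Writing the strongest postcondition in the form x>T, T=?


Formula: sp(P, x:=E) = exists old_x. (x = E[old_x/x]) AND P[old_x/x] (old_x is the value of x before the assignment; eliminate old_x by solving x = E[old_x/x] for old_x)
Step 1: Precondition P: x>485, i.e. old_x > 485
Step 2: Assignment gives x = old_x + 424, so old_x = x - 424
Step 3: Substitute into P: x - 424 > 485
Step 4: Simplify: x > 485+424 = 909

909


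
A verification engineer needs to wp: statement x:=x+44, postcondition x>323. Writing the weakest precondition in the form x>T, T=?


Formula: wp(x:=E, P) = P[E/x] (substitute E for x in postcondition)
Step 1: Postcondition: x>323
Step 2: Substitute x+44 for x: x+44>323
Step 3: Solve for x: x > 323-44 = 279

279


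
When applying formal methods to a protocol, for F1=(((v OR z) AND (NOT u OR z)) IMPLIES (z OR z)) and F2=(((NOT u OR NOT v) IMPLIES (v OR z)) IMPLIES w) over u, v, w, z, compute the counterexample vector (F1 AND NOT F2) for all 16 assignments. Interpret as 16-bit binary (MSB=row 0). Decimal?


F1 = (((v OR z) AND (NOT u OR z)) IMPLIES (z OR z))
F2 = (((NOT u OR NOT v) IMPLIES (v OR z)) IMPLIES w)
Counterexample to F1=>F2 is where F1=1 and F2=0.
Evaluate each row (bits = u,v,w,z, MSB first):
  row 0 [0000]: F1=1 F2=1 -> F1&~F2 -> 0
  row 1 [0001]: F1=1 F2=0 -> F1&~F2 -> 1
  row 2 [0010]: F1=1 F2=1 -> F1&~F2 -> 0
  row 3 [0011]: F1=1 F2=1 -> F1&~F2 -> 0
  row 4 [0100]: F1=0 F2=0 -> F1&~F2 -> 0
  row 5 [0101]: F1=1 F2=0 -> F1&~F2 -> 1
  row 6 [0110]: F1=0 F2=1 -> F1&~F2 -> 0
  row 7 [0111]: F1=1 F2=1 -> F1&~F2 -> 0
  row 8 [1000]: F1=1 F2=1 -> F1&~F2 -> 0
  row 9 [1001]: F1=1 F2=0 -> F1&~F2 -> 1
  row 10 [1010]: F1=1 F2=1 -> F1&~F2 -> 0
  row 11 [1011]: F1=1 F2=1 -> F1&~F2 -> 0
  row 12 [1100]: F1=1 F2=0 -> F1&~F2 -> 1
  row 13 [1101]: F1=1 F2=0 -> F1&~F2 -> 1
  row 14 [1110]: F1=1 F2=1 -> F1&~F2 -> 0
  row 15 [1111]: F1=1 F2=1 -> F1&~F2 -> 0
Full result column, 4 rows per line (u,v fixed per line; w,z runs 00..11 left to right):
  rows 0-3 [u,v=00]: 0100  = hex 4
  rows 4-7 [u,v=01]: 0100  = hex 4
  rows 8-11 [u,v=10]: 0100  = hex 4
  rows 12-15 [u,v=11]: 1100  = hex C
Counterexample vector (row 0 .. row 15) = 0100010001001100
Output column grouped in 4s = 0100 0100 0100 1100 = 0x444C
Convert to decimal digit by digit (value = value*16 + digit):
  4 -> 4
  4*16 + 4 = 68
  68*16 + 4 = 1092
  1092*16 + 12 (C) = 17484
Decimal = 17484

17484


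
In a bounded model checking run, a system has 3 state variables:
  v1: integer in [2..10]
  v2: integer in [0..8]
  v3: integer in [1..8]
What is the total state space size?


State space = product of domain sizes of all variables.
Domain sizes:
  v1 (integer in [2..10]): 9
  v2 (integer in [0..8]): 9
  v3 (integer in [1..8]): 8
Product = 9 * 9 * 8 = 648

648


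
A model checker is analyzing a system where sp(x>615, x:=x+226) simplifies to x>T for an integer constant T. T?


Formula: sp(P, x:=E) = exists old_x. (x = E[old_x/x]) AND P[old_x/x] (old_x is the value of x before the assignment; eliminate old_x by solving x = E[old_x/x] for old_x)
Step 1: Precondition P: x>615, i.e. old_x > 615
Step 2: Assignment gives x = old_x + 226, so old_x = x - 226
Step 3: Substitute into P: x - 226 > 615
Step 4: Simplify: x > 615+226 = 841

841


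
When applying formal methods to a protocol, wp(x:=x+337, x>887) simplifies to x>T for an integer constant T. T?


Formula: wp(x:=E, P) = P[E/x] (substitute E for x in postcondition)
Step 1: Postcondition: x>887
Step 2: Substitute x+337 for x: x+337>887
Step 3: Solve for x: x > 887-337 = 550

550
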